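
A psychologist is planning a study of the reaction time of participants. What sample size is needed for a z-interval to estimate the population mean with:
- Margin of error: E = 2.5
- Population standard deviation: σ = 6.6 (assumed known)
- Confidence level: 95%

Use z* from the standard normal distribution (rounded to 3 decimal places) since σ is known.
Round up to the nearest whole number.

Using z* since population σ is known (z-interval formula).

For 95% confidence, z* = 1.96 (from standard normal table)

Sample size formula for z-interval: n = (z*σ/E)²

n = (1.96 × 6.6 / 2.5)²
  = (5.174400)²
  = 26.7744

Round up to the nearest whole number: n = 27

27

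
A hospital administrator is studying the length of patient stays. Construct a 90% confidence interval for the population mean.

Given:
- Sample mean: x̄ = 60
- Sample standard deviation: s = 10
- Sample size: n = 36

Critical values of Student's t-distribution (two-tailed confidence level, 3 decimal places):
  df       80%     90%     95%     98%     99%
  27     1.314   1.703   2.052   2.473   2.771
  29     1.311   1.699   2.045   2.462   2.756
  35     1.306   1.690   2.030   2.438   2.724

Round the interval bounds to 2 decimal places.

The population standard deviation σ is unknown (only the sample standard deviation s is given), so use a t-interval with df = n - 1 = 36 - 1 = 35.

For 90% confidence with df = 35, t* = 1.690 (from t-table)

Standard error: SE = s/√n = 10/√36 = 1.666667

Margin of error: E = t* × SE = 1.690 × 1.666667 = 2.8167

T-interval: x̄ ± E = 60 ± 2.8167 = (57.1833, 62.8167)

Rounded to 2 decimal places:

(57.18, 62.82)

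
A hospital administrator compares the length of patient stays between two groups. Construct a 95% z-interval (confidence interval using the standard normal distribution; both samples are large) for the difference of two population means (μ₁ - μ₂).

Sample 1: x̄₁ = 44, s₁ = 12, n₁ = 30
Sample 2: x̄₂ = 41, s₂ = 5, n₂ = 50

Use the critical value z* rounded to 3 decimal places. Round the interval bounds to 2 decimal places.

Both samples are large (n₁ = 30 ≥ 30, n₂ = 50 ≥ 30), so a z-interval for the difference of means applies.

Point estimate: x̄₁ - x̄₂ = 44 - 41 = 3

Standard error: SE = √(s₁²/n₁ + s₂²/n₂)
= √(12²/30 + 5²/50)
= √(4.800000 + 0.500000)
= 2.302173

For 95% confidence, z* = 1.96 (from standard normal table)
Margin of error: E = z* × SE = 1.96 × 2.302173 = 4.5123

Z-interval: (x̄₁ - x̄₂) ± E = 3 ± 4.5123 = (-1.5123, 7.5123)

Rounded to 2 decimal places:

(-1.51, 7.51)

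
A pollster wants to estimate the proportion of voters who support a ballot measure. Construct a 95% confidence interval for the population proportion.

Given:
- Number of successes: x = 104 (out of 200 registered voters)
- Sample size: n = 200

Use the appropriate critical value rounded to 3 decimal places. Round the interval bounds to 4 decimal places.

Sample proportion: p̂ = 104/200 = 0.520000

Check conditions for normal approximation:
  np̂ = 104 ≥ 10 ✓
  n(1-p̂) = 96 ≥ 10 ✓

The sample is large enough, so use a z-interval (normal approximation) for the proportion.

For 95% confidence, z* = 1.96 (from standard normal table)

Standard error: SE = √(p̂(1-p̂)/n) = √(0.520000×0.480000/200) = 0.03532704

Margin of error: E = z* × SE = 1.96 × 0.03532704 = 0.069241

Z-interval: p̂ ± E = 0.520000 ± 0.069241 = (0.450759, 0.589241)

Rounded to 4 decimal places:

(0.4508, 0.5892)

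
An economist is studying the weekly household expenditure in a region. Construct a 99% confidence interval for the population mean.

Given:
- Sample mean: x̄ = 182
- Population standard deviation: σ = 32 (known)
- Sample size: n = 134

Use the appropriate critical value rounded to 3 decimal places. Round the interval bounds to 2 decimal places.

The population standard deviation σ is known, so use a z-interval (standard normal critical value).

For 99% confidence, z* = 2.576 (from standard normal table)

Standard error: SE = σ/√n = 32/√134 = 2.764379

Margin of error: E = z* × SE = 2.576 × 2.764379 = 7.1210

Z-interval: x̄ ± E = 182 ± 7.1210 = (174.8790, 189.1210)

Rounded to 2 decimal places:

(174.88, 189.12)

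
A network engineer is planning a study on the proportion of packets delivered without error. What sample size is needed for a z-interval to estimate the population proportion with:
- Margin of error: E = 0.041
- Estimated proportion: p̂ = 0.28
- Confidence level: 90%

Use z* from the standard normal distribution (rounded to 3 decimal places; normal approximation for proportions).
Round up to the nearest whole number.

Using z* for proportion z-interval (normal approximation).

For 90% confidence, z* = 1.645 (from standard normal table)

Sample size formula for proportion z-interval: n = z*²p̂(1-p̂)/E²

n = 1.645² × 0.28 × 0.72 / 0.041²
  = 2.706025 × 0.2016 / 0.001681
  = 324.5298

Round up to the nearest whole number: n = 325

325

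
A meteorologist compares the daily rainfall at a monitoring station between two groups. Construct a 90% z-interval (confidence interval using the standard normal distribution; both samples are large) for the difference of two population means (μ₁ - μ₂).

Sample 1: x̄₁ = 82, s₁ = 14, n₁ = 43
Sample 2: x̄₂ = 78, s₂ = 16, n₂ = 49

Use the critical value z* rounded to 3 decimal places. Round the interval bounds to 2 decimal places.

Both samples are large (n₁ = 43 ≥ 30, n₂ = 49 ≥ 30), so a z-interval for the difference of means applies.

Point estimate: x̄₁ - x̄₂ = 82 - 78 = 4

Standard error: SE = √(s₁²/n₁ + s₂²/n₂)
= √(14²/43 + 16²/49)
= √(4.558140 + 5.224490)
= 3.127720

For 90% confidence, z* = 1.645 (from standard normal table)
Margin of error: E = z* × SE = 1.645 × 3.127720 = 5.1451

Z-interval: (x̄₁ - x̄₂) ± E = 4 ± 5.1451 = (-1.1451, 9.1451)

Rounded to 2 decimal places:

(-1.15, 9.15)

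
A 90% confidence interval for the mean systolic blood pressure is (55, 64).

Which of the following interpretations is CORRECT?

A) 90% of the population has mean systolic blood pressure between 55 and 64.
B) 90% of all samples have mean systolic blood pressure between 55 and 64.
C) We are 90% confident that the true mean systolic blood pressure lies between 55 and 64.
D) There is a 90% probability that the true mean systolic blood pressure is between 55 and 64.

A confidence interval represents our confidence in the procedure, not a probability statement about the parameter.

Key concept: If we repeated this sampling process many times and computed a 90% CI each time, about 90% of those intervals would contain the true population parameter.

For this specific interval (55, 64):
- Midpoint (point estimate): 59.5
- Margin of error: 4.5

The correct interpretation is the one stating confidence that the true parameter lies in the interval — option C.

C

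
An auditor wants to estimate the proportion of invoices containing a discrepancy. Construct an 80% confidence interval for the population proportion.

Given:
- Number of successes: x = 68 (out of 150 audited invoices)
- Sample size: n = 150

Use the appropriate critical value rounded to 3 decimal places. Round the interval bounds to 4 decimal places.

Sample proportion: p̂ = 68/150 = 0.453333

Check conditions for normal approximation:
  np̂ = 68 ≥ 10 ✓
  n(1-p̂) = 82 ≥ 10 ✓

The sample is large enough, so use a z-interval (normal approximation) for the proportion.

For 80% confidence, z* = 1.282 (from standard normal table)

Standard error: SE = √(p̂(1-p̂)/n) = √(0.453333×0.546667/150) = 0.04064663

Margin of error: E = z* × SE = 1.282 × 0.04064663 = 0.052109

Z-interval: p̂ ± E = 0.453333 ± 0.052109 = (0.401224, 0.505442)

Rounded to 4 decimal places:

(0.4012, 0.5054)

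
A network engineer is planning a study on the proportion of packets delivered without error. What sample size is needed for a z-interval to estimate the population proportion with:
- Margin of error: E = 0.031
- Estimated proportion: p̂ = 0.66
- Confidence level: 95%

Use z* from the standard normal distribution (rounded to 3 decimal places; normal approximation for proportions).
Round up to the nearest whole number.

Using z* for proportion z-interval (normal approximation).

For 95% confidence, z* = 1.96 (from standard normal table)

Sample size formula for proportion z-interval: n = z*²p̂(1-p̂)/E²

n = 1.96² × 0.66 × 0.34 / 0.031²
  = 3.8416 × 0.2244 / 0.000961
  = 897.0396

Round up to the nearest whole number: n = 898

898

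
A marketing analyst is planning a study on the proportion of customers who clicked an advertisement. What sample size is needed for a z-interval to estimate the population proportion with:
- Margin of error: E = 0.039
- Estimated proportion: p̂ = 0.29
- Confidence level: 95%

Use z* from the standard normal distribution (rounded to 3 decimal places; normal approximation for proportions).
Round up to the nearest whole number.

Using z* for proportion z-interval (normal approximation).

For 95% confidence, z* = 1.96 (from standard normal table)

Sample size formula for proportion z-interval: n = z*²p̂(1-p̂)/E²

n = 1.96² × 0.29 × 0.71 / 0.039²
  = 3.8416 × 0.2059 / 0.001521
  = 520.0430

Round up to the nearest whole number: n = 521

521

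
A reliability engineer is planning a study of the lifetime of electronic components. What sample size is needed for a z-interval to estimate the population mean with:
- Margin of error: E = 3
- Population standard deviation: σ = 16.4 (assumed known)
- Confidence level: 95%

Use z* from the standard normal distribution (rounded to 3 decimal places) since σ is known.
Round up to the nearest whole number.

Using z* since population σ is known (z-interval formula).

For 95% confidence, z* = 1.96 (from standard normal table)

Sample size formula for z-interval: n = (z*σ/E)²

n = (1.96 × 16.4 / 3)²
  = (10.714667)²
  = 114.8041

Round up to the nearest whole number: n = 115

115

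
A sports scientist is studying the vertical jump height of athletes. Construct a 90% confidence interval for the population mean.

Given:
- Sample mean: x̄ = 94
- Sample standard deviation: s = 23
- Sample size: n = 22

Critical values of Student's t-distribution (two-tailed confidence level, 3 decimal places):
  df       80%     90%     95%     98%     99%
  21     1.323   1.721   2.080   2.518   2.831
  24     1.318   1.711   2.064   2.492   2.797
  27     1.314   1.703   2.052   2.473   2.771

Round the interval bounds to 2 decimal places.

The population standard deviation σ is unknown (only the sample standard deviation s is given), so use a t-interval with df = n - 1 = 22 - 1 = 21.

For 90% confidence with df = 21, t* = 1.721 (from t-table)

Standard error: SE = s/√n = 23/√22 = 4.903616

Margin of error: E = t* × SE = 1.721 × 4.903616 = 8.4391

T-interval: x̄ ± E = 94 ± 8.4391 = (85.5609, 102.4391)

Rounded to 2 decimal places:

(85.56, 102.44)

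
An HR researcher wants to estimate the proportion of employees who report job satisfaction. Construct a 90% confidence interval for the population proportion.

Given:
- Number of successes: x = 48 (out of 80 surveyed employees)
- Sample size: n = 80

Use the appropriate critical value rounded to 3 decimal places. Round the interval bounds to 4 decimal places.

Sample proportion: p̂ = 48/80 = 0.600000

Check conditions for normal approximation:
  np̂ = 48 ≥ 10 ✓
  n(1-p̂) = 32 ≥ 10 ✓

The sample is large enough, so use a z-interval (normal approximation) for the proportion.

For 90% confidence, z* = 1.645 (from standard normal table)

Standard error: SE = √(p̂(1-p̂)/n) = √(0.600000×0.400000/80) = 0.05477226

Margin of error: E = z* × SE = 1.645 × 0.05477226 = 0.090100

Z-interval: p̂ ± E = 0.600000 ± 0.090100 = (0.509900, 0.690100)

Rounded to 4 decimal places:

(0.5099, 0.6901)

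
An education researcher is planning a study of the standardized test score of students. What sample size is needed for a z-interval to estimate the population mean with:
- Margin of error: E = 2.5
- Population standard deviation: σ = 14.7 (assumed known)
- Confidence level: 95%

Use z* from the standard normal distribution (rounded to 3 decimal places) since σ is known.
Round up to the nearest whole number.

Using z* since population σ is known (z-interval formula).

For 95% confidence, z* = 1.96 (from standard normal table)

Sample size formula for z-interval: n = (z*σ/E)²

n = (1.96 × 14.7 / 2.5)²
  = (11.524800)²
  = 132.8210

Round up to the nearest whole number: n = 133

133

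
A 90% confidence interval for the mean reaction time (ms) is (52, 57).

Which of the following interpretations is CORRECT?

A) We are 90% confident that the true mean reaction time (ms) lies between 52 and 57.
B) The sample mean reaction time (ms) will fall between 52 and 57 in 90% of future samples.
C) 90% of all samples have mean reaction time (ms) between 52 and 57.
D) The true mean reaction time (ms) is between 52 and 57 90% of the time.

A confidence interval represents our confidence in the procedure, not a probability statement about the parameter.

Key concept: If we repeated this sampling process many times and computed a 90% CI each time, about 90% of those intervals would contain the true population parameter.

For this specific interval (52, 57):
- Midpoint (point estimate): 54.5
- Margin of error: 2.5

The correct interpretation is the one stating confidence that the true parameter lies in the interval — option A.

A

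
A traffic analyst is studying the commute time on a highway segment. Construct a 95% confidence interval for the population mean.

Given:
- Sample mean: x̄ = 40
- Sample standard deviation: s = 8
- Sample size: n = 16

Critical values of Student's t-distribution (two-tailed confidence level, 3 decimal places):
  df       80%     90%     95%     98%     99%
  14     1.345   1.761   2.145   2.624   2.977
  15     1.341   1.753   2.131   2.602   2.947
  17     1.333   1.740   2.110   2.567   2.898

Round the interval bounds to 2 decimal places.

The population standard deviation σ is unknown (only the sample standard deviation s is given), so use a t-interval with df = n - 1 = 16 - 1 = 15.

For 95% confidence with df = 15, t* = 2.131 (from t-table)

Standard error: SE = s/√n = 8/√16 = 2.000000

Margin of error: E = t* × SE = 2.131 × 2.000000 = 4.2620

T-interval: x̄ ± E = 40 ± 4.2620 = (35.7380, 44.2620)

Rounded to 2 decimal places:

(35.74, 44.26)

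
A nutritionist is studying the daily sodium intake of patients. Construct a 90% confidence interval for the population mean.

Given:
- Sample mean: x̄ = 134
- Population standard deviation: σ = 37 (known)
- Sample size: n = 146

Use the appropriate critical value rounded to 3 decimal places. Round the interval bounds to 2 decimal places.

The population standard deviation σ is known, so use a z-interval (standard normal critical value).

For 90% confidence, z* = 1.645 (from standard normal table)

Standard error: SE = σ/√n = 37/√146 = 3.062142

Margin of error: E = z* × SE = 1.645 × 3.062142 = 5.0372

Z-interval: x̄ ± E = 134 ± 5.0372 = (128.9628, 139.0372)

Rounded to 2 decimal places:

(128.96, 139.04)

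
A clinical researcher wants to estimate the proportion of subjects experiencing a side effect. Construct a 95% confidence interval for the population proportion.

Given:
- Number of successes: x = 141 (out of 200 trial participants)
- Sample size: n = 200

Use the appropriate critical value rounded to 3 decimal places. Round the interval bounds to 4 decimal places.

Sample proportion: p̂ = 141/200 = 0.705000

Check conditions for normal approximation:
  np̂ = 141 ≥ 10 ✓
  n(1-p̂) = 59 ≥ 10 ✓

The sample is large enough, so use a z-interval (normal approximation) for the proportion.

For 95% confidence, z* = 1.96 (from standard normal table)

Standard error: SE = √(p̂(1-p̂)/n) = √(0.705000×0.295000/200) = 0.03224709

Margin of error: E = z* × SE = 1.96 × 0.03224709 = 0.063204

Z-interval: p̂ ± E = 0.705000 ± 0.063204 = (0.641796, 0.768204)

Rounded to 4 decimal places:

(0.6418, 0.7682)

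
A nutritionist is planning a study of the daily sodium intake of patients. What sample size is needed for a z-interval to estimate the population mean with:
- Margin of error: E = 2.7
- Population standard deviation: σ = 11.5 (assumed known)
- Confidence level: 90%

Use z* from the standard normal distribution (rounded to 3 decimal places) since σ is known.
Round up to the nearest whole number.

Using z* since population σ is known (z-interval formula).

For 90% confidence, z* = 1.645 (from standard normal table)

Sample size formula for z-interval: n = (z*σ/E)²

n = (1.645 × 11.5 / 2.7)²
  = (7.006481)²
  = 49.0908

Round up to the nearest whole number: n = 50

50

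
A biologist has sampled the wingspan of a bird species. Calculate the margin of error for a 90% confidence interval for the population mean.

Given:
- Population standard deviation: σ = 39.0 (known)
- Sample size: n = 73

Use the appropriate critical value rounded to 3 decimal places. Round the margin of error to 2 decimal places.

The population standard deviation σ is known, so use the z-interval margin of error formula.

For 90% confidence, z* = 1.645 (from standard normal table)

Margin of error formula for z-interval: E = z* × σ/√n

E = 1.645 × 39.0/√73
  = 1.645 × 4.564605
  = 7.5088

Rounded to 2 decimal places:

7.51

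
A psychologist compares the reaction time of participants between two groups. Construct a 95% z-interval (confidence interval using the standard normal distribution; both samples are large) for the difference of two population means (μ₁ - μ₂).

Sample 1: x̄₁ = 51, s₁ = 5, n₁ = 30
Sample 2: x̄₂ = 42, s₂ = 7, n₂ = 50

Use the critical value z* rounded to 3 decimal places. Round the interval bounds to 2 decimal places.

Both samples are large (n₁ = 30 ≥ 30, n₂ = 50 ≥ 30), so a z-interval for the difference of means applies.

Point estimate: x̄₁ - x̄₂ = 51 - 42 = 9

Standard error: SE = √(s₁²/n₁ + s₂²/n₂)
= √(5²/30 + 7²/50)
= √(0.833333 + 0.980000)
= 1.346601

For 95% confidence, z* = 1.96 (from standard normal table)
Margin of error: E = z* × SE = 1.96 × 1.346601 = 2.6393

Z-interval: (x̄₁ - x̄₂) ± E = 9 ± 2.6393 = (6.3607, 11.6393)

Rounded to 2 decimal places:

(6.36, 11.64)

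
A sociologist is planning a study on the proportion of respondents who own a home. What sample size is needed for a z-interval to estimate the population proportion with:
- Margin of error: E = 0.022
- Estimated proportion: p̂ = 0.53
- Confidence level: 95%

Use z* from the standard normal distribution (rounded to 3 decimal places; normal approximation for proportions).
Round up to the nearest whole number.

Using z* for proportion z-interval (normal approximation).

For 95% confidence, z* = 1.96 (from standard normal table)

Sample size formula for proportion z-interval: n = z*²p̂(1-p̂)/E²

n = 1.96² × 0.53 × 0.47 / 0.022²
  = 3.8416 × 0.2491 / 0.000484
  = 1977.1540

Round up to the nearest whole number: n = 1978

1978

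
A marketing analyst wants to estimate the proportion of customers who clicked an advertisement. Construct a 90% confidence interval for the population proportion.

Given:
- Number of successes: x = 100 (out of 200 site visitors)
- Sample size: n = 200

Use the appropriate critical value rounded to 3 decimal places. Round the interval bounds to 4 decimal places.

Sample proportion: p̂ = 100/200 = 0.500000

Check conditions for normal approximation:
  np̂ = 100 ≥ 10 ✓
  n(1-p̂) = 100 ≥ 10 ✓

The sample is large enough, so use a z-interval (normal approximation) for the proportion.

For 90% confidence, z* = 1.645 (from standard normal table)

Standard error: SE = √(p̂(1-p̂)/n) = √(0.500000×0.500000/200) = 0.03535534

Margin of error: E = z* × SE = 1.645 × 0.03535534 = 0.058160

Z-interval: p̂ ± E = 0.500000 ± 0.058160 = (0.441840, 0.558160)

Rounded to 4 decimal places:

(0.4418, 0.5582)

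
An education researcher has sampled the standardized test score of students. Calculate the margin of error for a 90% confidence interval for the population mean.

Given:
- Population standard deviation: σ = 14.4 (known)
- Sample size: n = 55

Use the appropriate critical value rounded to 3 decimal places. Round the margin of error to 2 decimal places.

The population standard deviation σ is known, so use the z-interval margin of error formula.

For 90% confidence, z* = 1.645 (from standard normal table)

Margin of error formula for z-interval: E = z* × σ/√n

E = 1.645 × 14.4/√55
  = 1.645 × 1.941696
  = 3.1941

Rounded to 2 decimal places:

3.19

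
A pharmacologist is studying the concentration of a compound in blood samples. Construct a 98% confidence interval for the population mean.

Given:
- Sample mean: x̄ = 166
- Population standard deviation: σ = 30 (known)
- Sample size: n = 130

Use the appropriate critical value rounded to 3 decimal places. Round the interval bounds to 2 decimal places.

The population standard deviation σ is known, so use a z-interval (standard normal critical value).

For 98% confidence, z* = 2.326 (from standard normal table)

Standard error: SE = σ/√n = 30/√130 = 2.631174

Margin of error: E = z* × SE = 2.326 × 2.631174 = 6.1201

Z-interval: x̄ ± E = 166 ± 6.1201 = (159.8799, 172.1201)

Rounded to 2 decimal places:

(159.88, 172.12)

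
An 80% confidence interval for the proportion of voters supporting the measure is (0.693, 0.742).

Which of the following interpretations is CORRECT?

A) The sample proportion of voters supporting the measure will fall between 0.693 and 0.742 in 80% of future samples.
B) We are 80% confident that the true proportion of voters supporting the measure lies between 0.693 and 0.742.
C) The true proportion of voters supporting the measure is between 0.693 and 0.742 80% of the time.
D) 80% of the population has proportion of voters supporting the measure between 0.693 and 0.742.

A confidence interval represents our confidence in the procedure, not a probability statement about the parameter.

Key concept: If we repeated this sampling process many times and computed an 80% CI each time, about 80% of those intervals would contain the true population parameter.

For this specific interval (0.693, 0.742):
- Midpoint (point estimate): 0.7175
- Margin of error: 0.0245

The correct interpretation is the one stating confidence that the true parameter lies in the interval — option B.

B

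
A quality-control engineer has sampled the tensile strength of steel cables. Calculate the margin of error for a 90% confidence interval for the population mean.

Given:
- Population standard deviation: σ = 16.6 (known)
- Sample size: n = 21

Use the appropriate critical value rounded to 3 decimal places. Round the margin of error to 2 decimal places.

The population standard deviation σ is known, so use the z-interval margin of error formula.

For 90% confidence, z* = 1.645 (from standard normal table)

Margin of error formula for z-interval: E = z* × σ/√n

E = 1.645 × 16.6/√21
  = 1.645 × 3.622417
  = 5.9589

Rounded to 2 decimal places:

5.96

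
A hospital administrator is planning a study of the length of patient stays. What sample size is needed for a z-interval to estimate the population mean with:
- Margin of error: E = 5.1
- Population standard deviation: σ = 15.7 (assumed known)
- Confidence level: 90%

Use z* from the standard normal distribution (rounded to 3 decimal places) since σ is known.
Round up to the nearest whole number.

Using z* since population σ is known (z-interval formula).

For 90% confidence, z* = 1.645 (from standard normal table)

Sample size formula for z-interval: n = (z*σ/E)²

n = (1.645 × 15.7 / 5.1)²
  = (5.064020)²
  = 25.6443

Round up to the nearest whole number: n = 26

26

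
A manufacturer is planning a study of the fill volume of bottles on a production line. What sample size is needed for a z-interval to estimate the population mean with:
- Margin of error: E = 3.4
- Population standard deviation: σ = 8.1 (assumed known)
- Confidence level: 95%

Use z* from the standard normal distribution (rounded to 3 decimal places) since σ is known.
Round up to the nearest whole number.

Using z* since population σ is known (z-interval formula).

For 95% confidence, z* = 1.96 (from standard normal table)

Sample size formula for z-interval: n = (z*σ/E)²

n = (1.96 × 8.1 / 3.4)²
  = (4.669412)²
  = 21.8034

Round up to the nearest whole number: n = 22

22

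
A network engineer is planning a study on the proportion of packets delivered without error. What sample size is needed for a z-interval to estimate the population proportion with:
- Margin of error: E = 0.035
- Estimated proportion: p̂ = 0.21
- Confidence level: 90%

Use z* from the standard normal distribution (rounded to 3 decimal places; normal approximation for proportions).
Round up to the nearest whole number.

Using z* for proportion z-interval (normal approximation).

For 90% confidence, z* = 1.645 (from standard normal table)

Sample size formula for proportion z-interval: n = z*²p̂(1-p̂)/E²

n = 1.645² × 0.21 × 0.79 / 0.035²
  = 2.706025 × 0.1659 / 0.001225
  = 366.4731

Round up to the nearest whole number: n = 367

367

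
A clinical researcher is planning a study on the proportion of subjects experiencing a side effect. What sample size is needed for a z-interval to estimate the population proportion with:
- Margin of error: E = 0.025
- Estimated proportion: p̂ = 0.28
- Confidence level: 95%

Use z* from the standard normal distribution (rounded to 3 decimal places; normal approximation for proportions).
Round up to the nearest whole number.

Using z* for proportion z-interval (normal approximation).

For 95% confidence, z* = 1.96 (from standard normal table)

Sample size formula for proportion z-interval: n = z*²p̂(1-p̂)/E²

n = 1.96² × 0.28 × 0.72 / 0.025²
  = 3.8416 × 0.2016 / 0.000625
  = 1239.1465

Round up to the nearest whole number: n = 1240

1240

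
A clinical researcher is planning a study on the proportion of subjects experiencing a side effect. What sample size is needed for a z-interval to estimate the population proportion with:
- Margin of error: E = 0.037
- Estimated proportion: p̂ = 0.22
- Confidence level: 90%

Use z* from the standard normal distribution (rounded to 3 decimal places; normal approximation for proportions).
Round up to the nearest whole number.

Using z* for proportion z-interval (normal approximation).

For 90% confidence, z* = 1.645 (from standard normal table)

Sample size formula for proportion z-interval: n = z*²p̂(1-p̂)/E²

n = 1.645² × 0.22 × 0.78 / 0.037²
  = 2.706025 × 0.1716 / 0.001369
  = 339.1920

Round up to the nearest whole number: n = 340

340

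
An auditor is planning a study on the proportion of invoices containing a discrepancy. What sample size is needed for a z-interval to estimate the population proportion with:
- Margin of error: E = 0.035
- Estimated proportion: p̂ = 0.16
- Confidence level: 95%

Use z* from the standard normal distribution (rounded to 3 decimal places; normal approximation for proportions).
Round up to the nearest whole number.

Using z* for proportion z-interval (normal approximation).

For 95% confidence, z* = 1.96 (from standard normal table)

Sample size formula for proportion z-interval: n = z*²p̂(1-p̂)/E²

n = 1.96² × 0.16 × 0.84 / 0.035²
  = 3.8416 × 0.1344 / 0.001225
  = 421.4784

Round up to the nearest whole number: n = 422

422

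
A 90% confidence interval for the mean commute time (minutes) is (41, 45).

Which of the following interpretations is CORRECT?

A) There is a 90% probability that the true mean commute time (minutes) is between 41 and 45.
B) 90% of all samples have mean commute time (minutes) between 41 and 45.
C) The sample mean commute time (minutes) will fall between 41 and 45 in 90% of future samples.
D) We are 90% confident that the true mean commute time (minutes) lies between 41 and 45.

A confidence interval represents our confidence in the procedure, not a probability statement about the parameter.

Key concept: If we repeated this sampling process many times and computed a 90% CI each time, about 90% of those intervals would contain the true population parameter.

For this specific interval (41, 45):
- Midpoint (point estimate): 43
- Margin of error: 2

The correct interpretation is the one stating confidence that the true parameter lies in the interval — option D.

D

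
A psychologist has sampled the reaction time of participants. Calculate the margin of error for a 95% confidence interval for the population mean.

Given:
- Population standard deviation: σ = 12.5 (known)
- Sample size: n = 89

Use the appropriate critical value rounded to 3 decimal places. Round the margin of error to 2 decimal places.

The population standard deviation σ is known, so use the z-interval margin of error formula.

For 95% confidence, z* = 1.96 (from standard normal table)

Margin of error formula for z-interval: E = z* × σ/√n

E = 1.96 × 12.5/√89
  = 1.96 × 1.324997
  = 2.5970

Rounded to 2 decimal places:

2.60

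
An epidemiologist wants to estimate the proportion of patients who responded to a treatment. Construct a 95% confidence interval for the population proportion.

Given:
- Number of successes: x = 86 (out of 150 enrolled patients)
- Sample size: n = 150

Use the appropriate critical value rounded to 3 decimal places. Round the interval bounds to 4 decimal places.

Sample proportion: p̂ = 86/150 = 0.573333

Check conditions for normal approximation:
  np̂ = 86 ≥ 10 ✓
  n(1-p̂) = 64 ≥ 10 ✓

The sample is large enough, so use a z-interval (normal approximation) for the proportion.

For 95% confidence, z* = 1.96 (from standard normal table)

Standard error: SE = √(p̂(1-p̂)/n) = √(0.573333×0.426667/150) = 0.04038335

Margin of error: E = z* × SE = 1.96 × 0.04038335 = 0.079151

Z-interval: p̂ ± E = 0.573333 ± 0.079151 = (0.494182, 0.652485)

Rounded to 4 decimal places:

(0.4942, 0.6525)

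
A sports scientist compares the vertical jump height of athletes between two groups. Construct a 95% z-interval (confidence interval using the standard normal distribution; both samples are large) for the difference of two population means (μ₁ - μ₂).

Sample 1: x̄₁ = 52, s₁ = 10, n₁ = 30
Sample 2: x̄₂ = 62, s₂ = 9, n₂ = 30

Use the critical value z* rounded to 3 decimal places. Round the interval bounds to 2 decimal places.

Both samples are large (n₁ = 30 ≥ 30, n₂ = 30 ≥ 30), so a z-interval for the difference of means applies.

Point estimate: x̄₁ - x̄₂ = 52 - 62 = -10

Standard error: SE = √(s₁²/n₁ + s₂²/n₂)
= √(10²/30 + 9²/30)
= √(3.333333 + 2.700000)
= 2.456284

For 95% confidence, z* = 1.96 (from standard normal table)
Margin of error: E = z* × SE = 1.96 × 2.456284 = 4.8143

Z-interval: (x̄₁ - x̄₂) ± E = -10 ± 4.8143 = (-14.8143, -5.1857)

Rounded to 2 decimal places:

(-14.81, -5.19)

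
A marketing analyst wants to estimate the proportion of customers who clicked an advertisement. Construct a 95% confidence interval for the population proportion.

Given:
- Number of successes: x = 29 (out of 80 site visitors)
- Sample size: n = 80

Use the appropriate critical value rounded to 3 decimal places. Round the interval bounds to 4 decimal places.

Sample proportion: p̂ = 29/80 = 0.362500

Check conditions for normal approximation:
  np̂ = 29 ≥ 10 ✓
  n(1-p̂) = 51 ≥ 10 ✓

The sample is large enough, so use a z-interval (normal approximation) for the proportion.

For 95% confidence, z* = 1.96 (from standard normal table)

Standard error: SE = √(p̂(1-p̂)/n) = √(0.362500×0.637500/80) = 0.05374637

Margin of error: E = z* × SE = 1.96 × 0.05374637 = 0.105343

Z-interval: p̂ ± E = 0.362500 ± 0.105343 = (0.257157, 0.467843)

Rounded to 4 decimal places:

(0.2572, 0.4678)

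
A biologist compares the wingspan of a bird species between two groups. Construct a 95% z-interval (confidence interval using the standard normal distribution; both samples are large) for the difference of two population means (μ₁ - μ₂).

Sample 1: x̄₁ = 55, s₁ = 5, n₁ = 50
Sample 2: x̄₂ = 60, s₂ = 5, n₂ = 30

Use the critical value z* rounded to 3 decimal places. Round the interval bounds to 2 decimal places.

Both samples are large (n₁ = 50 ≥ 30, n₂ = 30 ≥ 30), so a z-interval for the difference of means applies.

Point estimate: x̄₁ - x̄₂ = 55 - 60 = -5

Standard error: SE = √(s₁²/n₁ + s₂²/n₂)
= √(5²/50 + 5²/30)
= √(0.500000 + 0.833333)
= 1.154701

For 95% confidence, z* = 1.96 (from standard normal table)
Margin of error: E = z* × SE = 1.96 × 1.154701 = 2.2632

Z-interval: (x̄₁ - x̄₂) ± E = -5 ± 2.2632 = (-7.2632, -2.7368)

Rounded to 2 decimal places:

(-7.26, -2.74)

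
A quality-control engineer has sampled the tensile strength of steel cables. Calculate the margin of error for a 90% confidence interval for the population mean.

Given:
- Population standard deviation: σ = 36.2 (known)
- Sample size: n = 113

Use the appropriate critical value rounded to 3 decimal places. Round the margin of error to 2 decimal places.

The population standard deviation σ is known, so use the z-interval margin of error formula.

For 90% confidence, z* = 1.645 (from standard normal table)

Margin of error formula for z-interval: E = z* × σ/√n

E = 1.645 × 36.2/√113
  = 1.645 × 3.405410
  = 5.6019

Rounded to 2 decimal places:

5.60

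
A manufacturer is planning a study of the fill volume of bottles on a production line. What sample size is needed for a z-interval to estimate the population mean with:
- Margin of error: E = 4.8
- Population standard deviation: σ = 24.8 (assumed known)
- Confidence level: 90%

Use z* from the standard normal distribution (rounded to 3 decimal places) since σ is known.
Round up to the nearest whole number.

Using z* since population σ is known (z-interval formula).

For 90% confidence, z* = 1.645 (from standard normal table)

Sample size formula for z-interval: n = (z*σ/E)²

n = (1.645 × 24.8 / 4.8)²
  = (8.499167)²
  = 72.2358

Round up to the nearest whole number: n = 73

73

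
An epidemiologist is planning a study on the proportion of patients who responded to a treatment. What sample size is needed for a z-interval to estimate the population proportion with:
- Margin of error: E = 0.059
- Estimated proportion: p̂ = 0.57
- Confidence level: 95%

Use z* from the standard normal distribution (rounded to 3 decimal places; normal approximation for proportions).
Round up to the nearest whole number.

Using z* for proportion z-interval (normal approximation).

For 95% confidence, z* = 1.96 (from standard normal table)

Sample size formula for proportion z-interval: n = z*²p̂(1-p̂)/E²

n = 1.96² × 0.57 × 0.43 / 0.059²
  = 3.8416 × 0.2451 / 0.003481
  = 270.4901

Round up to the nearest whole number: n = 271

271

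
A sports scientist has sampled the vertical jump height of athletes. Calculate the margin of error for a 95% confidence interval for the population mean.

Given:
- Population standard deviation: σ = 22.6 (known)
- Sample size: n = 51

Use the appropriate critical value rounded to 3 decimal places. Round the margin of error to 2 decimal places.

The population standard deviation σ is known, so use the z-interval margin of error formula.

For 95% confidence, z* = 1.96 (from standard normal table)

Margin of error formula for z-interval: E = z* × σ/√n

E = 1.96 × 22.6/√51
  = 1.96 × 3.164633
  = 6.2027

Rounded to 2 decimal places:

6.20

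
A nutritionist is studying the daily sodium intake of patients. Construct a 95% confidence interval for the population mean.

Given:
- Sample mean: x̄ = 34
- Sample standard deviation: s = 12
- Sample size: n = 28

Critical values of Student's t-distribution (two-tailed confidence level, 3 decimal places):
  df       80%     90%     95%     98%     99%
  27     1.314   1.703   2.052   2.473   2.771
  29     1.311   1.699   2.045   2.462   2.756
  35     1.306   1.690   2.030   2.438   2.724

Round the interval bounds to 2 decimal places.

The population standard deviation σ is unknown (only the sample standard deviation s is given), so use a t-interval with df = n - 1 = 28 - 1 = 27.

For 95% confidence with df = 27, t* = 2.052 (from t-table)

Standard error: SE = s/√n = 12/√28 = 2.267787

Margin of error: E = t* × SE = 2.052 × 2.267787 = 4.6535

T-interval: x̄ ± E = 34 ± 4.6535 = (29.3465, 38.6535)

Rounded to 2 decimal places:

(29.35, 38.65)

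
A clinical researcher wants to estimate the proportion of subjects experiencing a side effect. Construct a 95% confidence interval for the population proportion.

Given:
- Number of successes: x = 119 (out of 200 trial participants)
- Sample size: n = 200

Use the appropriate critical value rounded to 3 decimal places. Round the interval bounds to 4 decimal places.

Sample proportion: p̂ = 119/200 = 0.595000

Check conditions for normal approximation:
  np̂ = 119 ≥ 10 ✓
  n(1-p̂) = 81 ≥ 10 ✓

The sample is large enough, so use a z-interval (normal approximation) for the proportion.

For 95% confidence, z* = 1.96 (from standard normal table)

Standard error: SE = √(p̂(1-p̂)/n) = √(0.595000×0.405000/200) = 0.03471131

Margin of error: E = z* × SE = 1.96 × 0.03471131 = 0.068034

Z-interval: p̂ ± E = 0.595000 ± 0.068034 = (0.526966, 0.663034)

Rounded to 4 decimal places:

(0.5270, 0.6630)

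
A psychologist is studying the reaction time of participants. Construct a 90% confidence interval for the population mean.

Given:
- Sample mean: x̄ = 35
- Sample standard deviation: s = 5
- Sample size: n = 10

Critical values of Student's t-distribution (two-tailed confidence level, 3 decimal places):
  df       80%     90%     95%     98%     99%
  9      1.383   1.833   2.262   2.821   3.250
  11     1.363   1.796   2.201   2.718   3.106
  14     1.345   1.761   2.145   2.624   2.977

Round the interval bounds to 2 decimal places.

The population standard deviation σ is unknown (only the sample standard deviation s is given), so use a t-interval with df = n - 1 = 10 - 1 = 9.

For 90% confidence with df = 9, t* = 1.833 (from t-table)

Standard error: SE = s/√n = 5/√10 = 1.581139

Margin of error: E = t* × SE = 1.833 × 1.581139 = 2.8982

T-interval: x̄ ± E = 35 ± 2.8982 = (32.1018, 37.8982)

Rounded to 2 decimal places:

(32.10, 37.90)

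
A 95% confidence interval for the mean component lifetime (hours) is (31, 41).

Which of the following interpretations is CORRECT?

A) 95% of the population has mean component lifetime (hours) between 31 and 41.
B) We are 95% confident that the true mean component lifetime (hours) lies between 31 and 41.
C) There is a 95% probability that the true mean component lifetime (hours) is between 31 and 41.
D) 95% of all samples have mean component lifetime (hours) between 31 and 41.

A confidence interval represents our confidence in the procedure, not a probability statement about the parameter.

Key concept: If we repeated this sampling process many times and computed a 95% CI each time, about 95% of those intervals would contain the true population parameter.

For this specific interval (31, 41):
- Midpoint (point estimate): 36
- Margin of error: 5

The correct interpretation is the one stating confidence that the true parameter lies in the interval — option B.

B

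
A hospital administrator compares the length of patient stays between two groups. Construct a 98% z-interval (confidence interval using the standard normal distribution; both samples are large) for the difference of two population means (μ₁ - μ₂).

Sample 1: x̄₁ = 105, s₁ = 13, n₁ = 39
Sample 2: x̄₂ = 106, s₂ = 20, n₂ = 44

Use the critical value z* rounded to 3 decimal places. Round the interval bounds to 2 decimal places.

Both samples are large (n₁ = 39 ≥ 30, n₂ = 44 ≥ 30), so a z-interval for the difference of means applies.

Point estimate: x̄₁ - x̄₂ = 105 - 106 = -1

Standard error: SE = √(s₁²/n₁ + s₂²/n₂)
= √(13²/39 + 20²/44)
= √(4.333333 + 9.090909)
= 3.663911

For 98% confidence, z* = 2.326 (from standard normal table)
Margin of error: E = z* × SE = 2.326 × 3.663911 = 8.5223

Z-interval: (x̄₁ - x̄₂) ± E = -1 ± 8.5223 = (-9.5223, 7.5223)

Rounded to 2 decimal places:

(-9.52, 7.52)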